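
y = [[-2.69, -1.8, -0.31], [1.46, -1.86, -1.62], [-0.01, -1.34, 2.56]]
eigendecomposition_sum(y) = [[-1.34+0.65j, (-0.88-1.36j), -0.22-0.47j], [(0.7+1.05j), (-1.04+0.9j), (-0.37+0.24j)], [0.09+0.31j, -0.32+0.14j, (-0.11+0.03j)]] + [[(-1.34-0.65j), (-0.88+1.36j), -0.22+0.47j], [(0.7-1.05j), (-1.04-0.9j), (-0.37-0.24j)], [(0.09-0.31j), (-0.32-0.14j), (-0.11-0.03j)]] + [[(-0.01+0j), (-0.03+0j), (0.13-0j)], [0.06-0.00j, 0.22-0.00j, (-0.89+0j)], [-0.18+0.00j, -0.70+0.00j, (2.77-0j)]]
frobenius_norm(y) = 5.21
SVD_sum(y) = [[-2.05, -1.32, 1.25], [0.70, 0.45, -0.42], [-1.36, -0.88, 0.83]] + [[-0.19,-0.93,-1.3], [-0.27,-1.27,-1.78], [0.16,0.75,1.05]] + [[-0.44, 0.45, -0.25], [1.03, -1.04, 0.59], [1.19, -1.21, 0.68]]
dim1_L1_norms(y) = [4.8, 4.94, 3.91]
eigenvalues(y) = [(-2.49+1.58j), (-2.49-1.58j), (2.99+0j)]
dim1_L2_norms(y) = [3.25, 2.87, 2.89]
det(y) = 25.96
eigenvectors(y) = [[(0.75+0j), 0.75-0.00j, (0.04+0j)], [-0.09-0.63j, -0.09+0.63j, (-0.3+0j)], [(0.03-0.16j), 0.03+0.16j, 0.95+0.00j]]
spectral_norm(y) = 3.42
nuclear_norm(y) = 8.95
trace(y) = -1.99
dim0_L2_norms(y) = [3.06, 2.91, 3.05]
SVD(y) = [[-0.80, 0.53, 0.27], [0.27, 0.73, -0.63], [-0.53, -0.43, -0.73]] @ diag([3.4189598032792192, 3.02355014913575, 2.5111667326607545]) @ [[0.75, 0.48, -0.45], [-0.12, -0.58, -0.81], [-0.65, 0.66, -0.37]]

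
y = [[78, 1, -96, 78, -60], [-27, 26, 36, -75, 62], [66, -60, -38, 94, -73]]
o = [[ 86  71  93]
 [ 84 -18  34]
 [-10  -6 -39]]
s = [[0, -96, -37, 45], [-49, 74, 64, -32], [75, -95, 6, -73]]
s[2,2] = 6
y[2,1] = -60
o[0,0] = 86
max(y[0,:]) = 78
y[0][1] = 1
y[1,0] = -27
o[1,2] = 34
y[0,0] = 78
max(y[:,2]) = 36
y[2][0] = 66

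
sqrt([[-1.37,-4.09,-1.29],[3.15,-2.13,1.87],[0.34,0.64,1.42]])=[[1.29, -1.98, 0.17], [1.53, 0.80, 0.85], [-0.04, 0.29, 1.09]]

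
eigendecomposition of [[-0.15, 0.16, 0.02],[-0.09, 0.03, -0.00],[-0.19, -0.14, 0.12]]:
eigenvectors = [[-0.40+0.40j, (-0.4-0.4j), (0.05+0j)], [-0.38-0.02j, (-0.38+0.02j), (-0.05+0j)], [(-0.73+0j), (-0.73-0j), 1.00+0.00j]]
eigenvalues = [(-0.06+0.1j), (-0.06-0.1j), (0.12+0j)]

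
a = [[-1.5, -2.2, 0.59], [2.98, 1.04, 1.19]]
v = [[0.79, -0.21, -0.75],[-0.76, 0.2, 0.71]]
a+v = [[-0.71, -2.41, -0.16], [2.22, 1.24, 1.9]]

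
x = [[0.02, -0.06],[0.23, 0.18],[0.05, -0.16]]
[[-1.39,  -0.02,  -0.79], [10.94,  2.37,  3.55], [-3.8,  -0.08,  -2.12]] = x@[[23.29, 7.98, 4.09], [31.00, 2.97, 14.50]]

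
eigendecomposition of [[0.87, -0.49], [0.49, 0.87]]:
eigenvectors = [[(0.71+0j), (0.71-0j)], [0.00-0.71j, 0.00+0.71j]]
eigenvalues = [(0.87+0.49j), (0.87-0.49j)]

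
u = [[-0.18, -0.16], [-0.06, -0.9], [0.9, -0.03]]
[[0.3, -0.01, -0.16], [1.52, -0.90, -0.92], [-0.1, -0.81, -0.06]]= u @ [[-0.17, -0.86, -0.03],[-1.68, 1.06, 1.02]]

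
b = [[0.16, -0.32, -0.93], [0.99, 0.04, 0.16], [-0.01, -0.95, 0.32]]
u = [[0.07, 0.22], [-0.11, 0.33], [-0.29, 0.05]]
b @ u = [[0.32, -0.12], [0.02, 0.24], [0.01, -0.3]]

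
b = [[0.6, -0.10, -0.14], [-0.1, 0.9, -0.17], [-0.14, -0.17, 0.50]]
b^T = [[0.60, -0.10, -0.14], [-0.10, 0.9, -0.17], [-0.14, -0.17, 0.5]]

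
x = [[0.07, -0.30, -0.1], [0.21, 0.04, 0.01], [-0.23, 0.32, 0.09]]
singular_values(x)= [0.51, 0.23, 0.01]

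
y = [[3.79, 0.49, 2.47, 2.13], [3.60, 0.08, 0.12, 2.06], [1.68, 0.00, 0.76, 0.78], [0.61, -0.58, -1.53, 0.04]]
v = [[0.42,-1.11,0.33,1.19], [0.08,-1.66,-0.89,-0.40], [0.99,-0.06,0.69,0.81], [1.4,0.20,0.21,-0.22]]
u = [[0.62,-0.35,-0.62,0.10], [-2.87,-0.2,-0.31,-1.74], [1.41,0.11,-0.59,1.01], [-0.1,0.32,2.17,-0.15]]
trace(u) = -0.32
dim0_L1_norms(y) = [9.68, 1.15, 4.88, 5.01]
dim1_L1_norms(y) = [8.88, 5.86, 3.22, 2.76]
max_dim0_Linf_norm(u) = 2.87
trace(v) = -0.77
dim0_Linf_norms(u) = [2.87, 0.35, 2.17, 1.74]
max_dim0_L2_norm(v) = 2.01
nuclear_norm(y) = 9.32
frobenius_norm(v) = 3.29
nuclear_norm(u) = 6.62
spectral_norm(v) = 2.17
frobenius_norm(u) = 4.53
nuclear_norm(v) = 5.63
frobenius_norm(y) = 7.04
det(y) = -0.02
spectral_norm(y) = 6.63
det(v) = 0.20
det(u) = -0.01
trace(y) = 4.67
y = v @ u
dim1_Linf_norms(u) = [0.62, 2.87, 1.41, 2.17]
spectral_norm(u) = 3.83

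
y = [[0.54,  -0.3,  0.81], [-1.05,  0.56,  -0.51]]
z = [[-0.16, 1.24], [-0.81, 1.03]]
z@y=[[-1.39, 0.74, -0.76], [-1.52, 0.82, -1.18]]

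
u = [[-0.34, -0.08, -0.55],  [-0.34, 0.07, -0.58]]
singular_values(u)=[0.93, 0.11]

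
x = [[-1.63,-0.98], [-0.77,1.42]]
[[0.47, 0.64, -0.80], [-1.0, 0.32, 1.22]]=x@[[0.1, -0.40, -0.02],[-0.65, 0.01, 0.85]]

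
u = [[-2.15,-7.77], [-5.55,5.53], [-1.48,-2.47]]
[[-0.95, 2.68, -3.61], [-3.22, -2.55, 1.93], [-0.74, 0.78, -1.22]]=u @ [[0.55, 0.09, 0.09], [-0.03, -0.37, 0.44]]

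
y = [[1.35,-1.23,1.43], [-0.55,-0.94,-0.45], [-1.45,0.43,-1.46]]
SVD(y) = [[-0.73, -0.36, 0.57], [0.11, -0.9, -0.43], [0.67, -0.26, 0.7]] @ diag([3.0971817672108184, 1.2630740318756235, 0.003015105027797918]) @ [[-0.65, 0.35, -0.67], [0.30, 0.93, 0.2], [0.7, -0.07, -0.71]]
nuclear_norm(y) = 4.36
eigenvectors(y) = [[-0.75, -0.69, -0.21], [0.10, 0.06, -0.9], [0.66, 0.72, -0.38]]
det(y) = 0.01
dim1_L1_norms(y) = [4.01, 1.94, 3.34]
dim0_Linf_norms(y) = [1.45, 1.23, 1.46]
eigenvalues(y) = [0.25, -0.04, -1.26]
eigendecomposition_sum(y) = [[1.28, -0.86, 1.30], [-0.17, 0.11, -0.17], [-1.13, 0.75, -1.14]] + [[0.16, -0.12, 0.2], [-0.01, 0.01, -0.02], [-0.16, 0.13, -0.21]] + [[-0.09,-0.25,-0.06], [-0.37,-1.06,-0.27], [-0.16,-0.45,-0.11]]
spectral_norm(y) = 3.10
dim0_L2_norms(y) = [2.06, 1.61, 2.09]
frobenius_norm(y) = 3.34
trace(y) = -1.05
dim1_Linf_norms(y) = [1.43, 0.94, 1.46]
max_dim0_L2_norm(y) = 2.09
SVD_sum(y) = [[1.48, -0.80, 1.52], [-0.22, 0.12, -0.22], [-1.36, 0.73, -1.39]] + [[-0.14, -0.43, -0.09], [-0.33, -1.06, -0.23], [-0.1, -0.30, -0.07]] + [[0.00, -0.00, -0.00], [-0.0, 0.00, 0.0], [0.0, -0.0, -0.0]]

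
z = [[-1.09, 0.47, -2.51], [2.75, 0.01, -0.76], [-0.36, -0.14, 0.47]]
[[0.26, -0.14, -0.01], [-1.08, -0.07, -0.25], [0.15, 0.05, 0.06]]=z@[[-0.37, -0.02, -0.09],[0.12, -0.24, -0.23],[0.08, 0.02, 0.0]]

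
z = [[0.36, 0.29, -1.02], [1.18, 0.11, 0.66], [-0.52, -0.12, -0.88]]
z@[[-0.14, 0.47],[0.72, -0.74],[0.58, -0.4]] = [[-0.43, 0.36],  [0.3, 0.21],  [-0.52, 0.20]]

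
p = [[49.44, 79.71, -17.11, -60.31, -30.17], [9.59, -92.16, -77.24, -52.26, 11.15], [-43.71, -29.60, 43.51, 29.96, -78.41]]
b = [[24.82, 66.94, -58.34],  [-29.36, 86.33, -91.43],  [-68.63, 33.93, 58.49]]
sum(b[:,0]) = -73.16999999999999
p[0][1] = 79.71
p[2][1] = -29.6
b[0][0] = 24.82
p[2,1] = -29.6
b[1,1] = 86.33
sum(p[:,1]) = -42.050000000000004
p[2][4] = -78.41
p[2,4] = -78.41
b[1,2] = -91.43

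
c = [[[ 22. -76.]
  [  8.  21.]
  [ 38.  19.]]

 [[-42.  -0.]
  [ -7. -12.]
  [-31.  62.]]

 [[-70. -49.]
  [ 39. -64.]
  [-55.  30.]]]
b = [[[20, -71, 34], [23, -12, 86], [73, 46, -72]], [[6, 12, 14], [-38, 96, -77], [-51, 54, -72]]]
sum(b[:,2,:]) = -22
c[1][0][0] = -42.0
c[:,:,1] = [[-76.0, 21.0, 19.0], [-0.0, -12.0, 62.0], [-49.0, -64.0, 30.0]]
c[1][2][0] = -31.0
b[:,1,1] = [-12, 96]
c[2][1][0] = 39.0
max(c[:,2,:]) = 62.0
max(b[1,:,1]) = 96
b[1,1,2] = -77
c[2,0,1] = -49.0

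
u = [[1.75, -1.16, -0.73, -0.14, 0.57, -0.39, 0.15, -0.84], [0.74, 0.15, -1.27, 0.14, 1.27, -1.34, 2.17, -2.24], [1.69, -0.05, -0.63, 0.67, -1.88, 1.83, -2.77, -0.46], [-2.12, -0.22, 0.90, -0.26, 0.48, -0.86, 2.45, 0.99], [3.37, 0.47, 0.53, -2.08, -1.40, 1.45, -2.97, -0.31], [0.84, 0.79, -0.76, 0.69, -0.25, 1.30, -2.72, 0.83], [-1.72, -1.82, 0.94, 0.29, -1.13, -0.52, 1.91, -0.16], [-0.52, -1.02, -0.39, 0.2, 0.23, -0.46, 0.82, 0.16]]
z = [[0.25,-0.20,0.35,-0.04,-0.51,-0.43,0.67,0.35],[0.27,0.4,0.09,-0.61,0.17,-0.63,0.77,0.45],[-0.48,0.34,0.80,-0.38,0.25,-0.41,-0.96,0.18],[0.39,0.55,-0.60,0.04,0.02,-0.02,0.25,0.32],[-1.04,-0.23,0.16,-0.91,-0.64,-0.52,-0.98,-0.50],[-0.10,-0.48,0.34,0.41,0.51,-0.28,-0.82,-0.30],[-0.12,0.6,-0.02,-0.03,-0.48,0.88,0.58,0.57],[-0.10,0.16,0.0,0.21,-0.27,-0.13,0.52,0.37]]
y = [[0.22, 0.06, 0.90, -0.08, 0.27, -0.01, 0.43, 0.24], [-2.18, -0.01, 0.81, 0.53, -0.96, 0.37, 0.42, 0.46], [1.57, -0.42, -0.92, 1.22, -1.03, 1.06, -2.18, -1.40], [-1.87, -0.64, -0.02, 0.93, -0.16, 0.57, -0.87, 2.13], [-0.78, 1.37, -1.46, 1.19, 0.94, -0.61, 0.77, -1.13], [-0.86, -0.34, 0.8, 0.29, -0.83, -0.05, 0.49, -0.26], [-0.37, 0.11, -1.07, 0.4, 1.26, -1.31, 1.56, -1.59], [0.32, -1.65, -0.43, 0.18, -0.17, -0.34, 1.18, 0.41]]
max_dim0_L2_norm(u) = 6.24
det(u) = -1.33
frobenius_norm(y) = 7.67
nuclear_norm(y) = 17.73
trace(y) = 3.08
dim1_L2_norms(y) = [1.09, 2.67, 3.72, 3.23, 3.03, 1.61, 3.12, 2.18]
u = z @ y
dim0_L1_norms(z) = [2.75, 2.96, 2.36, 2.63, 2.85, 3.3, 5.55, 3.04]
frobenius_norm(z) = 3.81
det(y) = 21.14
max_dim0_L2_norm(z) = 2.07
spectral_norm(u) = 8.47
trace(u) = 2.98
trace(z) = 1.52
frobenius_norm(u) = 10.47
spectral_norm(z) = 2.67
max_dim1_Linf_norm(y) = 2.18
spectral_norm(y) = 4.57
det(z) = -0.07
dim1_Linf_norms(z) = [0.67, 0.77, 0.96, 0.6, 1.04, 0.82, 0.88, 0.52]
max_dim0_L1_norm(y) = 8.17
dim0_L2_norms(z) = [1.28, 1.13, 1.13, 1.25, 1.15, 1.37, 2.07, 1.12]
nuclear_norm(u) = 20.81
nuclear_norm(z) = 8.73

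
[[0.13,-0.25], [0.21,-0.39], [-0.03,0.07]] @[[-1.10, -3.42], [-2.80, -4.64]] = [[0.56, 0.72], [0.86, 1.09], [-0.16, -0.22]]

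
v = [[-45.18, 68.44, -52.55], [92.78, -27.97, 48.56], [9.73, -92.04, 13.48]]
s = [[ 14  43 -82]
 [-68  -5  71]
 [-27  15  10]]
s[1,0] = -68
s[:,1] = [43, -5, 15]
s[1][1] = -5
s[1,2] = 71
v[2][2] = 13.48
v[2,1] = -92.04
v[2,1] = -92.04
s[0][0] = 14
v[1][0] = 92.78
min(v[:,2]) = -52.55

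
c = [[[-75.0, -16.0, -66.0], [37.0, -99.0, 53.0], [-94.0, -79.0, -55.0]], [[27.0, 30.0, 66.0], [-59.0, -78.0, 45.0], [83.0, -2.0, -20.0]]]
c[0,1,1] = -99.0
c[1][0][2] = 66.0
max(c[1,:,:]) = 83.0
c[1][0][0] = 27.0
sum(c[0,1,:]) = -9.0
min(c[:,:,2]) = -66.0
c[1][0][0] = 27.0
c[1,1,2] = 45.0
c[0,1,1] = -99.0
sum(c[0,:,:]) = -394.0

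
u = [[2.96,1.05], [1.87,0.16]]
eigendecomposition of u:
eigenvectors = [[0.88, -0.30], [0.48, 0.96]]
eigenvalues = [3.54, -0.42]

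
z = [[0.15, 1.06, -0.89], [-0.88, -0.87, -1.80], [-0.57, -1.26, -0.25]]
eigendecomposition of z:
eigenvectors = [[-0.18,0.90,-0.82], [0.81,-0.35,-0.15], [0.56,-0.27,0.55]]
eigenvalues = [-1.91, -0.0, 0.94]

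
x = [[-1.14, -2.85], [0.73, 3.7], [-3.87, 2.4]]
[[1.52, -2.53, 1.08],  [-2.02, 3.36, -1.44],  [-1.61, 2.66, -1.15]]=x@ [[0.07, -0.11, 0.05], [-0.56, 0.93, -0.4]]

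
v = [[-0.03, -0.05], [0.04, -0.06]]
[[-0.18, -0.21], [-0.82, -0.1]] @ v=[[-0.0, 0.02], [0.02, 0.05]]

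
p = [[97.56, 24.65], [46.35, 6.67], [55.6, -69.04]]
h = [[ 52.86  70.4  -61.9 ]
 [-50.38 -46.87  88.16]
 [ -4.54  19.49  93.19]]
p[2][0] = 55.6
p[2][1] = -69.04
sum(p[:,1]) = -37.720000000000006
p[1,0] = 46.35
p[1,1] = 6.67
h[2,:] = [-4.54, 19.49, 93.19]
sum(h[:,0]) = -2.060000000000003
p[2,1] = -69.04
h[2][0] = -4.54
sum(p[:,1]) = -37.720000000000006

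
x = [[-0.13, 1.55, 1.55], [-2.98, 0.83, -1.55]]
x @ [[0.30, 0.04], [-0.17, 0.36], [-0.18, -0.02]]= [[-0.58, 0.52],[-0.76, 0.21]]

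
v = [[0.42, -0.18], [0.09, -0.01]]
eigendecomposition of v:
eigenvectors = [[0.97,0.42], [0.23,0.91]]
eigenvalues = [0.38, 0.03]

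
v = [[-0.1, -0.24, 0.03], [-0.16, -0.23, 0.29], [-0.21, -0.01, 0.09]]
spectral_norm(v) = 0.48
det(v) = 0.01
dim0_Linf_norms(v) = [0.21, 0.24, 0.29]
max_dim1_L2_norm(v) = 0.4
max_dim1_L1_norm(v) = 0.68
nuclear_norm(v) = 0.80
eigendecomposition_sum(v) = [[0.06-0.00j, -0.03+0.00j, (-0.06+0j)], [-0.09+0.00j, (0.05+0j), 0.09+0.00j], [-0.10+0.00j, 0.05+0.00j, (0.1+0j)]] + [[-0.08+0.03j, (-0.1-0.24j), 0.05+0.23j], [(-0.04+0.04j), (-0.14-0.11j), 0.10+0.12j], [-0.06+0.01j, (-0.03-0.17j), (-0.01+0.16j)]] + [[-0.08-0.03j, (-0.1+0.24j), (0.05-0.23j)], [(-0.04-0.04j), -0.14+0.11j, (0.1-0.12j)], [(-0.06-0.01j), (-0.03+0.17j), (-0.01-0.16j)]]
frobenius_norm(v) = 0.53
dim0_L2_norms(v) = [0.28, 0.33, 0.31]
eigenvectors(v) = [[0.41+0.00j,-0.73+0.00j,(-0.73-0j)], [-0.60+0.00j,(-0.43+0.23j),-0.43-0.23j], [(-0.68+0j),(-0.47-0.11j),(-0.47+0.11j)]]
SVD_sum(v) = [[-0.11, -0.14, 0.13], [-0.2, -0.25, 0.23], [-0.09, -0.1, 0.1]] + [[0.07, -0.09, -0.04], [-0.0, 0.01, 0.00], [-0.08, 0.11, 0.05]] + [[-0.05, -0.01, -0.06], [0.05, 0.01, 0.06], [-0.05, -0.01, -0.05]]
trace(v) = -0.24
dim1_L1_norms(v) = [0.37, 0.68, 0.31]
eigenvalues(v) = [(0.21+0j), (-0.22+0.08j), (-0.22-0.08j)]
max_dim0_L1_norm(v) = 0.48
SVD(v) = [[-0.45,-0.66,-0.6],  [-0.82,0.04,0.57],  [-0.35,0.75,-0.56]] @ diag([0.4826964973272787, 0.18215936115785358, 0.13123284120424675]) @ [[0.52, 0.62, -0.59], [-0.55, 0.77, 0.33], [0.66, 0.15, 0.74]]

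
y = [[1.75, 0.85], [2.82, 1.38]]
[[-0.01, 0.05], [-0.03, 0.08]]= y @ [[0.04, -0.10], [-0.1, 0.26]]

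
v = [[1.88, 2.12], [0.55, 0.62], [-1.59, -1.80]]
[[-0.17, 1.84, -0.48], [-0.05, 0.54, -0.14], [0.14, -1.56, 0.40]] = v @ [[0.08, 0.36, -0.56],[-0.15, 0.55, 0.27]]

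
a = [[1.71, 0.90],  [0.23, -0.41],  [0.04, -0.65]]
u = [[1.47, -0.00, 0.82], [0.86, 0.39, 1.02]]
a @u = [[3.29, 0.35, 2.32], [-0.01, -0.16, -0.23], [-0.50, -0.25, -0.63]]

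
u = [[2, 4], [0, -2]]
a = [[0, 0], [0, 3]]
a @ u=[[0, 0], [0, -6]]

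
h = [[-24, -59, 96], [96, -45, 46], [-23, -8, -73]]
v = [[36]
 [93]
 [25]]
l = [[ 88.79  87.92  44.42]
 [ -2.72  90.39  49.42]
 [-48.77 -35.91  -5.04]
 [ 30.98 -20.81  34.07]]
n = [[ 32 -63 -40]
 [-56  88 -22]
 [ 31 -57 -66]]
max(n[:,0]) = 32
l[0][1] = 87.92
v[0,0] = 36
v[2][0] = 25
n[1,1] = 88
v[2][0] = 25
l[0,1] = 87.92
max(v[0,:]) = 36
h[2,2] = -73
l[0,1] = 87.92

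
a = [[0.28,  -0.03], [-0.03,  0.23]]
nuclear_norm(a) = 0.51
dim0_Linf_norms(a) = [0.28, 0.23]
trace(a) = 0.51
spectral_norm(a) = 0.29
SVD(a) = [[-0.91, 0.42], [0.42, 0.91]] @ diag([0.2940512483795333, 0.21594875162046676]) @ [[-0.91, 0.42],[0.42, 0.91]]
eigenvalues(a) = [0.29, 0.22]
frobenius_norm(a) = 0.36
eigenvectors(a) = [[0.91, 0.42], [-0.42, 0.91]]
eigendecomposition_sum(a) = [[0.24, -0.11],[-0.11, 0.05]] + [[0.04,0.08], [0.08,0.18]]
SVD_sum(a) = [[0.24, -0.11], [-0.11, 0.05]] + [[0.04, 0.08], [0.08, 0.18]]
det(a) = 0.06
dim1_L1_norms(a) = [0.31, 0.26]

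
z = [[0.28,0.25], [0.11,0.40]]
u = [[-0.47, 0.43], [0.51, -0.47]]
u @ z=[[-0.08, 0.05],[0.09, -0.06]]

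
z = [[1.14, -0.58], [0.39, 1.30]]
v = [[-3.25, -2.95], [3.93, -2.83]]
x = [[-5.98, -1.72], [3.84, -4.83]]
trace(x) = -10.81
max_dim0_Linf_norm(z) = 1.3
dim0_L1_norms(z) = [1.53, 1.88]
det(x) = 35.49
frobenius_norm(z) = 1.86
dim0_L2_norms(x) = [7.11, 5.13]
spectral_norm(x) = 7.28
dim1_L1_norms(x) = [7.7, 8.67]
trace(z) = 2.44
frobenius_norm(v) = 6.54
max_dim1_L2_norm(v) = 4.84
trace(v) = -6.08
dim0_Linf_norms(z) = [1.14, 1.3]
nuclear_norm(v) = 9.18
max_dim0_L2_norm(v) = 5.1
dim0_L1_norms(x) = [9.82, 6.55]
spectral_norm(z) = 1.44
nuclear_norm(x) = 12.16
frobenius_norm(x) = 8.76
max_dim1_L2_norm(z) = 1.36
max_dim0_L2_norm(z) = 1.42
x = z @ v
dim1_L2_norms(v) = [4.39, 4.84]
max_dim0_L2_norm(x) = 7.11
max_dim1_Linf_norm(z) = 1.3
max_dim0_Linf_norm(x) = 5.98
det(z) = 1.71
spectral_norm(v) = 5.12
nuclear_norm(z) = 2.63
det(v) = 20.79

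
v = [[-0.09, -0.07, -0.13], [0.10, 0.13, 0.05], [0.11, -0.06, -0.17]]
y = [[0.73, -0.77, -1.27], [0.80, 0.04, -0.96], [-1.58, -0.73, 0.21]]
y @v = [[-0.28, -0.08, 0.08], [-0.17, 0.01, 0.06], [0.09, 0.0, 0.13]]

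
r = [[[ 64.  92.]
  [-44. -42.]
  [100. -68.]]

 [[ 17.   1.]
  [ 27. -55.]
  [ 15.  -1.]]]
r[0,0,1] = 92.0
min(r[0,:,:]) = -68.0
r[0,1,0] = -44.0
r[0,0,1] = 92.0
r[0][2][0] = 100.0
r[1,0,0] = 17.0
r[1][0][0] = 17.0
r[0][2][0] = 100.0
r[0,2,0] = 100.0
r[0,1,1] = -42.0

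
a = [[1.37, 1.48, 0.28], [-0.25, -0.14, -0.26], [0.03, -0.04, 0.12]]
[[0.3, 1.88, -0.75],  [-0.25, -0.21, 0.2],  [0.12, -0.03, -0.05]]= a@ [[0.59, 0.76, 0.29], [-0.47, 0.61, -0.64], [0.66, -0.24, -0.71]]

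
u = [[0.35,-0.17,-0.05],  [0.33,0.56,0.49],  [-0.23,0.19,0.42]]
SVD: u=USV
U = [[0.10, 0.69, 0.72], [-0.89, 0.38, -0.24], [-0.44, -0.62, 0.66]]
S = [0.88, 0.52, 0.18]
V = [[-0.18, -0.68, -0.71], [0.98, -0.04, -0.21], [0.11, -0.73, 0.67]]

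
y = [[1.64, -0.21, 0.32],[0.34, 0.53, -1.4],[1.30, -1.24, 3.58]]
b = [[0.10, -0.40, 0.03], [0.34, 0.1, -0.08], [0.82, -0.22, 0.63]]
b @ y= [[0.07, -0.27, 0.70], [0.49, 0.08, -0.32], [2.09, -1.07, 2.83]]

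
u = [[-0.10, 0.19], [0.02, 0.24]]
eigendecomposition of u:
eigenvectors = [[-1.00, -0.48], [0.06, -0.88]]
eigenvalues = [-0.11, 0.25]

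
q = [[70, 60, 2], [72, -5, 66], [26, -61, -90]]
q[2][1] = -61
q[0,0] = 70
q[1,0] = 72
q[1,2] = 66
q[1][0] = 72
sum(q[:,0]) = 168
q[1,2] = 66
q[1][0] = 72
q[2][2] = -90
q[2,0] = 26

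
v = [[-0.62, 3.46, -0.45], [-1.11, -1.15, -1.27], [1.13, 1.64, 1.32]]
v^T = [[-0.62, -1.11, 1.13], [3.46, -1.15, 1.64], [-0.45, -1.27, 1.32]]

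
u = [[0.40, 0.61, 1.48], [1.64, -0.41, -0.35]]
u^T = [[0.40, 1.64], [0.61, -0.41], [1.48, -0.35]]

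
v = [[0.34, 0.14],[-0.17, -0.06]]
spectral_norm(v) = 0.41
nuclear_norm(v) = 0.42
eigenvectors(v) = [[0.89,-0.39],[-0.46,0.92]]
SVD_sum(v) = [[0.34, 0.14], [-0.17, -0.07]] + [[-0.0,0.00],[-0.00,0.01]]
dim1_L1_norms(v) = [0.48, 0.23]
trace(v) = 0.28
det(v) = 0.00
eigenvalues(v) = [0.27, 0.01]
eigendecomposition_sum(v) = [[0.34, 0.15], [-0.18, -0.08]] + [[-0.0, -0.01], [0.01, 0.02]]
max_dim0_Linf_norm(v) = 0.34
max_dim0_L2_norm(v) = 0.38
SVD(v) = [[-0.9,0.44], [0.44,0.90]] @ diag([0.40942769694337006, 0.008304274540738432]) @ [[-0.93, -0.37], [-0.37, 0.93]]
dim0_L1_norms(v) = [0.51, 0.2]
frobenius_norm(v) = 0.41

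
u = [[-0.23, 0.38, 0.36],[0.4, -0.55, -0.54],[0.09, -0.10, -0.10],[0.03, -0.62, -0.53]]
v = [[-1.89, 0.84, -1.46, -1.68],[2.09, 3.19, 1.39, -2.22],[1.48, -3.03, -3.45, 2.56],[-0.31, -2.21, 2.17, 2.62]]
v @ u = [[0.59, 0.01, -0.1], [0.85, 0.28, 0.07], [-1.79, 0.99, 1.16], [-0.54, -0.74, -0.52]]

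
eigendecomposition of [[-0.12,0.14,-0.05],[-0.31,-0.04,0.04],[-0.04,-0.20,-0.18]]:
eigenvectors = [[-0.01+0.46j, -0.01-0.46j, (0.23+0j)],[(-0.7+0j), -0.70-0.00j, 0.17+0.00j],[(0.19-0.51j), 0.19+0.51j, (0.96+0j)]]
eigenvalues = [(-0.06+0.23j), (-0.06-0.23j), (-0.23+0j)]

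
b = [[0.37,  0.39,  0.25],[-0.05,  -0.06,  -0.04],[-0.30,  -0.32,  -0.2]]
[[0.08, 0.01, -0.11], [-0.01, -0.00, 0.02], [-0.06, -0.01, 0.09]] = b @ [[0.05, -0.12, -0.13],[0.1, 0.03, -0.13],[0.09, 0.19, -0.04]]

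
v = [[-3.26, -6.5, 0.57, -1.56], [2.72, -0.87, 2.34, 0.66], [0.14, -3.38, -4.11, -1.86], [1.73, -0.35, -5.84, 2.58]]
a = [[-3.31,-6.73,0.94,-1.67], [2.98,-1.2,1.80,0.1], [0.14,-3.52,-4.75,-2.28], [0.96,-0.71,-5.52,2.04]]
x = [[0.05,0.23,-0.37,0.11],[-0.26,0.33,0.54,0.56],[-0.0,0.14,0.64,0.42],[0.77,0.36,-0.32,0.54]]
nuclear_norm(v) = 21.66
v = x + a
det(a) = -544.58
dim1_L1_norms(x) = [0.76, 1.69, 1.2, 1.99]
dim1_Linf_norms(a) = [6.73, 2.98, 4.75, 5.52]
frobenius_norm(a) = 12.24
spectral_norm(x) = 1.17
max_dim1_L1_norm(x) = 1.99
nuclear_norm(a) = 22.08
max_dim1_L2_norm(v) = 7.46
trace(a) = -7.22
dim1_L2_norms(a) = [7.74, 3.68, 6.34, 6.0]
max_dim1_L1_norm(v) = 11.89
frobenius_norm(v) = 12.06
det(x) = 0.01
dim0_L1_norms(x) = [1.08, 1.06, 1.87, 1.63]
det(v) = -481.92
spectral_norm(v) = 8.36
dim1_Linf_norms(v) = [6.5, 2.72, 4.11, 5.84]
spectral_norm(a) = 8.77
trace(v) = -5.66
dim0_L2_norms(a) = [4.56, 7.72, 7.56, 3.49]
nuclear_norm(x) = 2.67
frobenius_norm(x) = 1.65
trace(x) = 1.56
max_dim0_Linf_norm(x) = 0.77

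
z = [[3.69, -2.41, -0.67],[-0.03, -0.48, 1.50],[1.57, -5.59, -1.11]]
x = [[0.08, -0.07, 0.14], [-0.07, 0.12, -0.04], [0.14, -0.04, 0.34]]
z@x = [[0.37, -0.52, 0.39],[0.24, -0.12, 0.52],[0.36, -0.74, 0.07]]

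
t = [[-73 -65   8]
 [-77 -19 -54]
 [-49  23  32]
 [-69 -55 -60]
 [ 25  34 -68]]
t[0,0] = -73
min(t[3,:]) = -69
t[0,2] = 8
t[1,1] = -19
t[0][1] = -65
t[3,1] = -55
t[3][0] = -69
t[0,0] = -73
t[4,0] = 25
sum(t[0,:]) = -130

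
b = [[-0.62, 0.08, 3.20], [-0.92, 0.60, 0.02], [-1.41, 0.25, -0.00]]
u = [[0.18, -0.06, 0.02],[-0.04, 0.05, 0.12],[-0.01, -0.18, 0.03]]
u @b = [[-0.08, -0.02, 0.57], [-0.19, 0.06, -0.13], [0.13, -0.1, -0.04]]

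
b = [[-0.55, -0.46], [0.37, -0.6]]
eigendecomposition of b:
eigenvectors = [[(0.74+0j), 0.74-0.00j], [0.04-0.67j, 0.04+0.67j]]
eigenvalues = [(-0.58+0.41j), (-0.58-0.41j)]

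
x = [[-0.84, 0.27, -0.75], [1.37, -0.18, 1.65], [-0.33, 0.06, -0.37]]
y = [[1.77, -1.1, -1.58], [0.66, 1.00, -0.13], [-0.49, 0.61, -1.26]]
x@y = [[-0.94, 0.74, 2.24], [1.5, -0.68, -4.22], [-0.36, 0.20, 0.98]]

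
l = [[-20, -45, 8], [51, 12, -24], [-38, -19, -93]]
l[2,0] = -38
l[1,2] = -24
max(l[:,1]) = 12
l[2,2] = -93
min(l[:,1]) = -45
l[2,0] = -38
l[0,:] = [-20, -45, 8]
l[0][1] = -45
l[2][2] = -93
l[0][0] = -20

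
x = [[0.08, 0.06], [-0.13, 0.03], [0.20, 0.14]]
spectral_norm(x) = 0.28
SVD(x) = [[-0.35, -0.17],  [0.36, -0.93],  [-0.86, -0.32]] @ diag([0.28039165252342324, 0.09370443530155823]) @ [[-0.88, -0.47], [0.47, -0.88]]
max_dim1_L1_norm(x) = 0.34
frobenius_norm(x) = 0.30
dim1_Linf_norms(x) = [0.08, 0.13, 0.2]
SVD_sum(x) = [[0.09, 0.05], [-0.09, -0.05], [0.21, 0.11]] + [[-0.01,  0.01], [-0.04,  0.08], [-0.01,  0.03]]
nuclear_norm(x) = 0.37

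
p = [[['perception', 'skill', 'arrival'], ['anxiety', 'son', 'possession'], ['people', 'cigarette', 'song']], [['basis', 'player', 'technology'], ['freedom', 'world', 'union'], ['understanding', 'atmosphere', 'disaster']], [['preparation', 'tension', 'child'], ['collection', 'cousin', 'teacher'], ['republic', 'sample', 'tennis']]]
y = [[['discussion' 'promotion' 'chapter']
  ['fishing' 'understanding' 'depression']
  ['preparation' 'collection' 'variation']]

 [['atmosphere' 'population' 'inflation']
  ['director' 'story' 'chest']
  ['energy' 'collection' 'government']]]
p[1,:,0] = ['basis', 'freedom', 'understanding']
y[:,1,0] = ['fishing', 'director']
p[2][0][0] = 'preparation'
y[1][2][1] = 'collection'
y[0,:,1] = ['promotion', 'understanding', 'collection']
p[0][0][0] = 'perception'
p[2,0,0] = 'preparation'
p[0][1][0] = 'anxiety'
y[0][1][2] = 'depression'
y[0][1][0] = 'fishing'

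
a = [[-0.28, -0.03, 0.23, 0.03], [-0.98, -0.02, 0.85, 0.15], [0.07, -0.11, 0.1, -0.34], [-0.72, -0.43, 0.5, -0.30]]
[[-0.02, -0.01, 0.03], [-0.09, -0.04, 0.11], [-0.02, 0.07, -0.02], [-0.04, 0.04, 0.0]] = a @ [[0.03, 0.18, -0.03],  [-0.1, -0.18, 0.14],  [-0.09, 0.16, 0.09],  [0.06, -0.05, 0.02]]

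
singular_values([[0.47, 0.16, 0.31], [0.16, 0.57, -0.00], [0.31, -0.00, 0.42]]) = [0.82, 0.54, 0.11]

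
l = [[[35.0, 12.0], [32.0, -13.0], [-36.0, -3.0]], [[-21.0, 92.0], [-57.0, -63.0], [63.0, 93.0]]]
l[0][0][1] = 12.0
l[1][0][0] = -21.0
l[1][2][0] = 63.0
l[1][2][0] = 63.0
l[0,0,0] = 35.0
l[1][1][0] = -57.0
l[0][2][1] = -3.0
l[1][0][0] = -21.0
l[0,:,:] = [[35.0, 12.0], [32.0, -13.0], [-36.0, -3.0]]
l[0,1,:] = [32.0, -13.0]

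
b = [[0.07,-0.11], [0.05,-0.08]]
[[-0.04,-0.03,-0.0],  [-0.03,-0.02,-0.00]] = b @ [[-0.57, -1.43, 0.82],[0.02, -0.61, 0.54]]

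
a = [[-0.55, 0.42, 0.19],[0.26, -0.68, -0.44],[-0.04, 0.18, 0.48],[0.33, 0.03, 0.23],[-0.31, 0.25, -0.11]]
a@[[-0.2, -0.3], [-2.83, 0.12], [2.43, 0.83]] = [[-0.62, 0.37], [0.8, -0.52], [0.66, 0.43], [0.41, 0.10], [-0.91, 0.03]]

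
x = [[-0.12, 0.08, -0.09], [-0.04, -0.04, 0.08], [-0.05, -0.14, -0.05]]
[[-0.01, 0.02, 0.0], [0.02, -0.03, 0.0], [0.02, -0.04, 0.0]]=x @[[-0.08, 0.14, 0.0], [-0.16, 0.27, 0.00], [0.09, -0.15, -0.00]]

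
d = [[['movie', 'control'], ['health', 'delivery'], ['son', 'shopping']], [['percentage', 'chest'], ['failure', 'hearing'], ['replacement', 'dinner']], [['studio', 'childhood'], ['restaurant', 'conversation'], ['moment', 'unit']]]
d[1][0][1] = 'chest'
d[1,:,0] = ['percentage', 'failure', 'replacement']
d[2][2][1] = 'unit'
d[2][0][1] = 'childhood'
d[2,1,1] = 'conversation'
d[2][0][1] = 'childhood'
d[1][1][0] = 'failure'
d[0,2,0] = 'son'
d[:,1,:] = [['health', 'delivery'], ['failure', 'hearing'], ['restaurant', 'conversation']]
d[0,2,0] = 'son'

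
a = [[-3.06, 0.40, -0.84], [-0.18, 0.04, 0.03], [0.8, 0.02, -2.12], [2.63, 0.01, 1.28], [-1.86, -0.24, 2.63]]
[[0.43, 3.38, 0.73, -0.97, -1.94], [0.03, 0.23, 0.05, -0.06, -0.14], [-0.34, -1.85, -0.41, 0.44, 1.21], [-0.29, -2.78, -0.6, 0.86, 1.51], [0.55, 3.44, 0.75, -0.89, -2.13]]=a@[[-0.16, -1.25, -0.27, 0.36, 0.72], [0.06, -0.26, -0.04, 0.17, 0.02], [0.10, 0.4, 0.09, -0.07, -0.3]]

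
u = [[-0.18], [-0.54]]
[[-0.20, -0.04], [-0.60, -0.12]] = u@[[1.11,0.22]]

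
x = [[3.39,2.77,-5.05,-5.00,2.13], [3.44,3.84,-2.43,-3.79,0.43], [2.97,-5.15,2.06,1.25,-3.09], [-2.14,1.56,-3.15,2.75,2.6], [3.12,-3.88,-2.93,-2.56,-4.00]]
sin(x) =[[8.60, -8.28, -1.85, 1.75, 1.99], [5.23, -2.16, 5.14, 0.17, -2.07], [2.44, -0.59, 6.51, 2.48, -2.28], [6.55, -6.4, -0.04, 1.73, 0.83], [-0.43, -2.06, -6.47, 0.24, 4.06]]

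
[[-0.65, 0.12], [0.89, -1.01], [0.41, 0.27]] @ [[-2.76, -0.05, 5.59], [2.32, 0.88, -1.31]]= [[2.07, 0.14, -3.79], [-4.80, -0.93, 6.30], [-0.51, 0.22, 1.94]]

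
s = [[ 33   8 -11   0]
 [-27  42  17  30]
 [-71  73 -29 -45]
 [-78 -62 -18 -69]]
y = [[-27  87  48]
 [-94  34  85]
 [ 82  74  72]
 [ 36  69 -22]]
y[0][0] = -27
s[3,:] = [-78, -62, -18, -69]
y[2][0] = 82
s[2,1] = 73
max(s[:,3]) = 30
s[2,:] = [-71, 73, -29, -45]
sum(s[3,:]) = -227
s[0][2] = -11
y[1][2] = 85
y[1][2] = 85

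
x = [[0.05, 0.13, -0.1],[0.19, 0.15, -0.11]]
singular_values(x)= [0.31, 0.07]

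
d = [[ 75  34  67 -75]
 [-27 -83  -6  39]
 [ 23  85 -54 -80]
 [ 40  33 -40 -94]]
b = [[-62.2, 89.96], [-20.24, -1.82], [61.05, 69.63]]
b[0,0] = -62.2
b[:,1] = [89.96, -1.82, 69.63]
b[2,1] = 69.63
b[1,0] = -20.24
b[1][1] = -1.82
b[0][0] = -62.2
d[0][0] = 75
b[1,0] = -20.24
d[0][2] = 67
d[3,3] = -94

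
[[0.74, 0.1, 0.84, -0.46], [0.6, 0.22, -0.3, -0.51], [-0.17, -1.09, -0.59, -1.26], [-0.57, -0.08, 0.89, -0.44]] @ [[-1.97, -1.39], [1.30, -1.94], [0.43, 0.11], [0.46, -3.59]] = [[-1.18, 0.52],[-1.26, 0.54],[-1.92, 6.81],[1.2, 2.62]]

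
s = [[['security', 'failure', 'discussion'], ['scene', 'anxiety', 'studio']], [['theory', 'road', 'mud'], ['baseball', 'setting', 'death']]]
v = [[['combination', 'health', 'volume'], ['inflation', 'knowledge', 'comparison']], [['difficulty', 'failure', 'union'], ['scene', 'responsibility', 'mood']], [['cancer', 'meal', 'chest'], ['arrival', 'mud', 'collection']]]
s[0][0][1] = 'failure'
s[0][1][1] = 'anxiety'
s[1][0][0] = 'theory'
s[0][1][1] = 'anxiety'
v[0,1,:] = ['inflation', 'knowledge', 'comparison']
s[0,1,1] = 'anxiety'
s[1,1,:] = ['baseball', 'setting', 'death']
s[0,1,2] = 'studio'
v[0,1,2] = 'comparison'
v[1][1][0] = 'scene'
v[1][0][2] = 'union'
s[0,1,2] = 'studio'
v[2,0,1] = 'meal'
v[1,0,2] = 'union'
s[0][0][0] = 'security'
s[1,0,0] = 'theory'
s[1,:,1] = ['road', 'setting']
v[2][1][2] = 'collection'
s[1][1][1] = 'setting'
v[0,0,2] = 'volume'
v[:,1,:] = [['inflation', 'knowledge', 'comparison'], ['scene', 'responsibility', 'mood'], ['arrival', 'mud', 'collection']]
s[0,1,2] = 'studio'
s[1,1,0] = 'baseball'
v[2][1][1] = 'mud'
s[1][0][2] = 'mud'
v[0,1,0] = 'inflation'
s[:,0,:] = [['security', 'failure', 'discussion'], ['theory', 'road', 'mud']]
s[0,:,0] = ['security', 'scene']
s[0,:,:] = [['security', 'failure', 'discussion'], ['scene', 'anxiety', 'studio']]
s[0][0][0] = 'security'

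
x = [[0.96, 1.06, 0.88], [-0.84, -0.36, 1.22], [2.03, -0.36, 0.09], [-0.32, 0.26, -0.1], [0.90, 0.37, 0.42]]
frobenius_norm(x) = 3.27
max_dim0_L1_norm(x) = 5.05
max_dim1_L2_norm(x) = 2.06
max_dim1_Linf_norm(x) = 2.03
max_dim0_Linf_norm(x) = 2.03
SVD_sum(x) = [[1.19, 0.21, 0.14], [-0.73, -0.13, -0.09], [1.9, 0.33, 0.22], [-0.27, -0.05, -0.03], [0.97, 0.17, 0.11]] + [[-0.18, 0.39, 0.94],[-0.19, 0.42, 1.02],[0.07, -0.15, -0.37],[-0.01, 0.02, 0.06],[-0.06, 0.14, 0.33]] + [[-0.06, 0.46, -0.20], [0.08, -0.66, 0.29], [0.06, -0.53, 0.23], [-0.03, 0.28, -0.12], [-0.01, 0.06, -0.03]]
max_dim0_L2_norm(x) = 2.58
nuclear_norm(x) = 5.35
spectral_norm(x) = 2.62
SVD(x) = [[-0.47, -0.64, -0.46], [0.28, -0.69, 0.65], [-0.74, 0.25, 0.53], [0.11, -0.04, -0.28], [-0.38, -0.23, -0.06]] @ diag([2.617916174782942, 1.6202667037112772, 1.1074072018252554]) @ [[-0.98,-0.17,-0.11],[0.17,-0.38,-0.91],[0.11,-0.91,0.4]]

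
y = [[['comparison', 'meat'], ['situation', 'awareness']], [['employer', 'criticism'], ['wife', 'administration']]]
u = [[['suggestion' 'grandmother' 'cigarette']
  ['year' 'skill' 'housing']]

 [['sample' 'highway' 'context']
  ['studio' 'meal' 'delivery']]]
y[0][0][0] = 'comparison'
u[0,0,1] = 'grandmother'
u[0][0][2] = 'cigarette'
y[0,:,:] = [['comparison', 'meat'], ['situation', 'awareness']]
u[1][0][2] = 'context'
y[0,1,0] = 'situation'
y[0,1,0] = 'situation'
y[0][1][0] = 'situation'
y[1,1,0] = 'wife'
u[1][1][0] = 'studio'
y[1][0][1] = 'criticism'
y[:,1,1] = ['awareness', 'administration']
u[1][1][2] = 'delivery'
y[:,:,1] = [['meat', 'awareness'], ['criticism', 'administration']]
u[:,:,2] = [['cigarette', 'housing'], ['context', 'delivery']]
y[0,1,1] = 'awareness'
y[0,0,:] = ['comparison', 'meat']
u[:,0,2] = ['cigarette', 'context']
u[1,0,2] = 'context'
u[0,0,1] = 'grandmother'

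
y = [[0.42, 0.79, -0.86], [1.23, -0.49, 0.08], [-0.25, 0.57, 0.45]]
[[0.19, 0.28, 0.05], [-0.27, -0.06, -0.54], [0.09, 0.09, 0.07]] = y @ [[-0.14,0.05,-0.39], [0.19,0.24,0.09], [-0.11,-0.08,-0.17]]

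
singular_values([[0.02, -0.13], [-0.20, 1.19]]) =[1.21, 0.0]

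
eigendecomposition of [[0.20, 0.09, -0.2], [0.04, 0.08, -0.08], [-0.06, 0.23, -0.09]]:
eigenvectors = [[-0.96+0.00j, -0.53-0.02j, (-0.53+0.02j)], [-0.26+0.00j, -0.38-0.09j, -0.38+0.09j], [(-0.01+0j), -0.75+0.00j, -0.75-0.00j]]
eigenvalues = [(0.22+0j), (-0.02+0.02j), (-0.02-0.02j)]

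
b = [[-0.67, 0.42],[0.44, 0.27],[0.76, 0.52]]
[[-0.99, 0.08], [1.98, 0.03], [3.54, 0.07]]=b @ [[3.00, -0.02], [2.43, 0.16]]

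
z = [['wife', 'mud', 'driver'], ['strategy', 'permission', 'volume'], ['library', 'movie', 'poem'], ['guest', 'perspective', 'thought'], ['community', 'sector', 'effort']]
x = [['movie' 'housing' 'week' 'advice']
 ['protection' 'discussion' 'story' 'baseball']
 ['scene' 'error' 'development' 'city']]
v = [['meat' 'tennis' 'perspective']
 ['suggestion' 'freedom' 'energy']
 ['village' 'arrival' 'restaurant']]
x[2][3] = 'city'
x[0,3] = 'advice'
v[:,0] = ['meat', 'suggestion', 'village']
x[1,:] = ['protection', 'discussion', 'story', 'baseball']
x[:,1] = ['housing', 'discussion', 'error']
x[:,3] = ['advice', 'baseball', 'city']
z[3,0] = 'guest'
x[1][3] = 'baseball'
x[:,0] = ['movie', 'protection', 'scene']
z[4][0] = 'community'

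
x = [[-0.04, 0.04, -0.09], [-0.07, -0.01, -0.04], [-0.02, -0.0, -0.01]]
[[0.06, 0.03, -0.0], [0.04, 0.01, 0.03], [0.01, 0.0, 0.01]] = x@[[-0.34, -0.11, -0.48], [0.17, 0.42, -0.31], [-0.48, -0.14, 0.13]]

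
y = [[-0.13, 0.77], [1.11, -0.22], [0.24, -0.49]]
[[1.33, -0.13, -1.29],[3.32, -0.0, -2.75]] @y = [[-0.63, 1.68], [-1.09, 3.90]]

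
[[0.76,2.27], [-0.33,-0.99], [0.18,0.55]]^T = [[0.76,-0.33,0.18], [2.27,-0.99,0.55]]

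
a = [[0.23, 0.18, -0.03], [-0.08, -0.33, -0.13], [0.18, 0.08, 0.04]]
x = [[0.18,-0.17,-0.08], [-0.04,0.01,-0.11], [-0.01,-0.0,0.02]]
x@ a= [[0.04, 0.08, 0.01], [-0.03, -0.02, -0.0], [0.0, -0.00, 0.0]]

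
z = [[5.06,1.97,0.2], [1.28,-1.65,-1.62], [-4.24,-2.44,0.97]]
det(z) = -19.04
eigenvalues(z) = [5.67, 1.3, -2.59]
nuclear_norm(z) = 10.91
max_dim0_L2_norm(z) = 6.72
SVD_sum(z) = [[4.91, 2.16, -0.48], [0.59, 0.26, -0.06], [-4.49, -1.98, 0.44]] + [[-0.06, 0.18, 0.15], [0.68, -1.89, -1.60], [0.02, -0.05, -0.05]] + [[0.21, -0.37, 0.53], [0.01, -0.02, 0.03], [0.24, -0.41, 0.58]]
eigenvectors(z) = [[-0.64, -0.17, -0.24], [-0.27, 0.42, 0.91], [0.72, -0.89, 0.33]]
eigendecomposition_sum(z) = [[4.78, 1.38, -0.27], [2.02, 0.58, -0.11], [-5.37, -1.55, 0.3]] + [[0.23,-0.01,0.20], [-0.56,0.03,-0.49], [1.19,-0.06,1.04]] + [[0.05,0.6,0.27], [-0.19,-2.26,-1.02], [-0.07,-0.83,-0.37]]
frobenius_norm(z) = 7.83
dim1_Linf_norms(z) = [5.06, 1.65, 4.24]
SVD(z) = [[-0.73, 0.09, 0.67], [-0.09, -1.00, 0.04], [0.67, -0.03, 0.74]] @ diag([7.330559124212368, 2.574303721844914, 1.008842541788465]) @ [[-0.91, -0.4, 0.09], [-0.26, 0.74, 0.62], [0.32, -0.54, 0.78]]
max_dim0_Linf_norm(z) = 5.06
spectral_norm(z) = 7.33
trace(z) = 4.38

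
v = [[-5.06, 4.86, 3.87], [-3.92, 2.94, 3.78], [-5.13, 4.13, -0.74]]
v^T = [[-5.06, -3.92, -5.13], [4.86, 2.94, 4.13], [3.87, 3.78, -0.74]]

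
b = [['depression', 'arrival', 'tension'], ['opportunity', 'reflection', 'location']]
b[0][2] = 'tension'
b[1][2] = 'location'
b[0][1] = 'arrival'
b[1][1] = 'reflection'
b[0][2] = 'tension'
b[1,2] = 'location'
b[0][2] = 'tension'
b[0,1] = 'arrival'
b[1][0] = 'opportunity'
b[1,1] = 'reflection'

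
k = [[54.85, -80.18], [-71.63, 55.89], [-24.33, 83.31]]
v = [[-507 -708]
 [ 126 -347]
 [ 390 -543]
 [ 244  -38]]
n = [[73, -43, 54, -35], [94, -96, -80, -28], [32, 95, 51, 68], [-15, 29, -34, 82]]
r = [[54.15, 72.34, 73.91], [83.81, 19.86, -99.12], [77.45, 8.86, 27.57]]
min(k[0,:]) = -80.18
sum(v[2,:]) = -153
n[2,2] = 51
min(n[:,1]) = -96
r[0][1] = 72.34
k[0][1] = -80.18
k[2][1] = 83.31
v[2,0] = 390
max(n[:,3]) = 82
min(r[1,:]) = -99.12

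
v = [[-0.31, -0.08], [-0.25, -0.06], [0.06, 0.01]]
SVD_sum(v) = [[-0.31, -0.08], [-0.25, -0.06], [0.06, 0.01]] + [[0.00, -0.00], [-0.00, 0.0], [0.00, -0.00]]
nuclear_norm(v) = 0.42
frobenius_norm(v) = 0.42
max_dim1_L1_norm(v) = 0.39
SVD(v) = [[-0.77, 0.45], [-0.62, -0.37], [0.15, 0.81]] @ diag([0.4150479750639027, 0.0059311377790464345]) @ [[0.97, 0.24], [0.24, -0.97]]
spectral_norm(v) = 0.42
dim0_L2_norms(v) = [0.4, 0.1]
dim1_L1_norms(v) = [0.39, 0.31, 0.07]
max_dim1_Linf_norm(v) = 0.31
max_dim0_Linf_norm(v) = 0.31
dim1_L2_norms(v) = [0.32, 0.26, 0.06]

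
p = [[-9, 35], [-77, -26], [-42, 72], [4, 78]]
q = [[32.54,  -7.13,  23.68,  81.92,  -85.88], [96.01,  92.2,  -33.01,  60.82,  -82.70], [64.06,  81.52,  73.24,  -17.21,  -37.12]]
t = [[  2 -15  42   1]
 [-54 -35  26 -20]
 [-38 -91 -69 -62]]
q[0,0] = 32.54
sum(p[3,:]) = 82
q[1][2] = -33.01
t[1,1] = -35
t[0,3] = 1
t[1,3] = -20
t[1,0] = -54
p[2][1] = 72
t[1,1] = -35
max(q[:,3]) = 81.92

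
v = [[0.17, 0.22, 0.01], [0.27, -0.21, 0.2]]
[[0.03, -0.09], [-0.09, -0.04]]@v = [[-0.02,0.03,-0.02], [-0.03,-0.01,-0.01]]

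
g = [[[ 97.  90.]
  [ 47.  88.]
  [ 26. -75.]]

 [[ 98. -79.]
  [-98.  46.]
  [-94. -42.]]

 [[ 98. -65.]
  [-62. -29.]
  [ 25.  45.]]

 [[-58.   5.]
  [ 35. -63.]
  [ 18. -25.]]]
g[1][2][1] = -42.0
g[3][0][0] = -58.0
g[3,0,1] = 5.0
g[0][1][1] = 88.0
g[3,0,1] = 5.0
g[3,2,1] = -25.0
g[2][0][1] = -65.0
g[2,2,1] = 45.0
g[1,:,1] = [-79.0, 46.0, -42.0]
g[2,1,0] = -62.0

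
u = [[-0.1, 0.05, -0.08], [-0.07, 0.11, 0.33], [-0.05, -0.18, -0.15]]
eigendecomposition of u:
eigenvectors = [[(-0.89+0j), -0.03-0.29j, (-0.03+0.29j)], [0.25+0.00j, 0.79+0.00j, 0.79-0.00j], [(-0.38+0j), -0.26+0.46j, (-0.26-0.46j)]]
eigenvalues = [(-0.15+0j), 0.22j, -0.22j]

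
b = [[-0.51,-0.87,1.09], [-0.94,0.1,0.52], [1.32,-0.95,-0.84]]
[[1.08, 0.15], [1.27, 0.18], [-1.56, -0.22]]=b @ [[-1.31, -0.18], [-0.3, -0.04], [0.14, 0.02]]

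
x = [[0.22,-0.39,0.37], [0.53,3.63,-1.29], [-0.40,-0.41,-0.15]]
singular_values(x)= [3.93, 0.57, 0.01]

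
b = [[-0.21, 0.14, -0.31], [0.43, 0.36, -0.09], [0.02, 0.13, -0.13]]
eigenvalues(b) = [0.38, -0.36, 0.0]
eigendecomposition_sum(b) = [[0.03,  0.04,  -0.03], [0.29,  0.42,  -0.25], [0.08,  0.11,  -0.07]] + [[-0.24, 0.1, -0.28], [0.14, -0.06, 0.16], [-0.06, 0.02, -0.07]] + [[0.00, 0.0, -0.0],[-0.0, -0.0, 0.0],[-0.00, -0.00, 0.0]]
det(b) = -0.00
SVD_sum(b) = [[0.00, 0.0, -0.0], [0.41, 0.37, -0.11], [0.09, 0.08, -0.03]] + [[-0.21, 0.14, -0.31],[0.02, -0.01, 0.02],[-0.07, 0.05, -0.11]] + [[0.00, -0.00, -0.0], [0.00, -0.0, -0.0], [-0.00, 0.0, 0.00]]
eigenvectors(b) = [[0.10,0.85,-0.44], [0.96,-0.48,0.67], [0.25,0.20,0.60]]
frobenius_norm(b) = 0.72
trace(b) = 0.02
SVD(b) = [[0.00, -0.94, -0.33], [0.98, 0.07, -0.2], [0.22, -0.32, 0.92]] @ diag([0.5809021615448474, 0.4232638616047575, 0.00061820057629953]) @ [[0.73, 0.65, -0.20], [0.53, -0.35, 0.78], [-0.44, 0.67, 0.60]]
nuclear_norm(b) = 1.00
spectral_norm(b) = 0.58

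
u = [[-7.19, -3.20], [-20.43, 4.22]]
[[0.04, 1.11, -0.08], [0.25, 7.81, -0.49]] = u @ [[-0.01, -0.31, 0.02],[0.01, 0.35, -0.02]]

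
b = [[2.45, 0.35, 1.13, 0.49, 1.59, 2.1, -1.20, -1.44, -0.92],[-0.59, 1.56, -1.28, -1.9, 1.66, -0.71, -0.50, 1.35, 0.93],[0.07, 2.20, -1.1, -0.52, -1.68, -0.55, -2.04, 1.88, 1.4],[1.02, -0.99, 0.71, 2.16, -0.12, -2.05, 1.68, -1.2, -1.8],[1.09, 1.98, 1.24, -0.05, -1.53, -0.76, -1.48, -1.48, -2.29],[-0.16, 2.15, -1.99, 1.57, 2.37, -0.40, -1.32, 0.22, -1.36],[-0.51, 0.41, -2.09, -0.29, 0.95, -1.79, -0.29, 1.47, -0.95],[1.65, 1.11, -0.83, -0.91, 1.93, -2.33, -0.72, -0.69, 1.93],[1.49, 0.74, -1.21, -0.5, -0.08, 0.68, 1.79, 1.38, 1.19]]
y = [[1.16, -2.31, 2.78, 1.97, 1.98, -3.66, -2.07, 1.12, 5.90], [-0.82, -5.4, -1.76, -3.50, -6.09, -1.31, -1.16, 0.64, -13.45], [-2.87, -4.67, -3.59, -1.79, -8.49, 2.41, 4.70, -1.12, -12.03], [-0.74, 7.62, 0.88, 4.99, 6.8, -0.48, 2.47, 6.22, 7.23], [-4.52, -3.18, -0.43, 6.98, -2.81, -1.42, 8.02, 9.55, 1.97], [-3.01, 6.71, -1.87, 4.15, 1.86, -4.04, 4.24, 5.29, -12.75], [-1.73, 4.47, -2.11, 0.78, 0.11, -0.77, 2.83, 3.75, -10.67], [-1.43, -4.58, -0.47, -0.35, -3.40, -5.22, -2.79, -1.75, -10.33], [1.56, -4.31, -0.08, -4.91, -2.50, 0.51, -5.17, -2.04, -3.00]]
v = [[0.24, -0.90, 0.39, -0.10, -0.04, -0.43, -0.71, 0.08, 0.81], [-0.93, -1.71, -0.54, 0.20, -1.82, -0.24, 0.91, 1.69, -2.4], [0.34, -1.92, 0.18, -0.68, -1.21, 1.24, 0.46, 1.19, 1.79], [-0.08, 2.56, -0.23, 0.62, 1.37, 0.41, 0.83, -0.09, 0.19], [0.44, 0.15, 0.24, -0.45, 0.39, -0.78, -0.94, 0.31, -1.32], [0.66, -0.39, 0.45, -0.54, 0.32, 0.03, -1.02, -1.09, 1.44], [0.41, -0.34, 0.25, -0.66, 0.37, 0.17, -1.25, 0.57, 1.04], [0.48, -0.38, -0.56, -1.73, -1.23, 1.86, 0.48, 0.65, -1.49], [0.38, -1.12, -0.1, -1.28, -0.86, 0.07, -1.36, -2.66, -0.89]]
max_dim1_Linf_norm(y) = 13.45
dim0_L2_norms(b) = [3.72, 4.34, 4.08, 3.52, 4.55, 4.39, 4.05, 3.96, 4.48]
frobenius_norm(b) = 12.40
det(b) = -12496.64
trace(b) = 3.35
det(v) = -0.00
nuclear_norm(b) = 32.45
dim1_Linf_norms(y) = [5.9, 13.45, 12.03, 7.62, 9.55, 12.75, 10.67, 10.33, 5.17]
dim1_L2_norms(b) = [4.35, 3.77, 4.37, 4.35, 4.38, 4.53, 3.48, 4.4, 3.39]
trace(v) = -1.74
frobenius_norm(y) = 43.01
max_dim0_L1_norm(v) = 11.37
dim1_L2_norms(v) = [1.54, 4.12, 3.48, 3.13, 1.99, 2.34, 1.98, 3.4, 3.68]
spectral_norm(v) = 5.41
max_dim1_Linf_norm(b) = 2.45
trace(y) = -11.61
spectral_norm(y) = 31.49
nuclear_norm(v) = 19.54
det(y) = 0.97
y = b @ v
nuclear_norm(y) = 84.73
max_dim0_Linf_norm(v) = 2.66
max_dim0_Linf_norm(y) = 13.45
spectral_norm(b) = 7.12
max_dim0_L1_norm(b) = 12.77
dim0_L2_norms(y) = [6.91, 15.13, 5.73, 11.62, 13.73, 8.22, 12.6, 13.49, 28.44]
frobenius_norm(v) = 8.92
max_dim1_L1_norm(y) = 43.92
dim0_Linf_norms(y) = [4.52, 7.62, 3.59, 6.98, 8.49, 5.22, 8.02, 9.55, 13.45]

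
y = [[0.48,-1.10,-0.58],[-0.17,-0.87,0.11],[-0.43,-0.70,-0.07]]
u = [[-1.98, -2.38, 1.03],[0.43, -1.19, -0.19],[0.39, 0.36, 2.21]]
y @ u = [[-1.65, -0.04, -0.58], [0.01, 1.48, 0.23], [0.52, 1.83, -0.46]]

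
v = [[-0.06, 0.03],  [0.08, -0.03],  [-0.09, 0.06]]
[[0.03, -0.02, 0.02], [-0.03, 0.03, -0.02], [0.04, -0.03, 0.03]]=v @ [[-0.34, 0.28, -0.16], [0.2, -0.10, 0.25]]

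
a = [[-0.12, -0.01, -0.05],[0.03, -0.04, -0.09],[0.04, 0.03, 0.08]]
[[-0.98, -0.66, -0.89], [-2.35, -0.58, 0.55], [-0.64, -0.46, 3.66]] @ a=[[0.06, 0.01, 0.04], [0.29, 0.06, 0.21], [0.21, 0.13, 0.37]]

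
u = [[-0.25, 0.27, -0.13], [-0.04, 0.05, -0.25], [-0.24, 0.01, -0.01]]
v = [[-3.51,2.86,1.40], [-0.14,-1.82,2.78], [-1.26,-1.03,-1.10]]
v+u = [[-3.76, 3.13, 1.27],[-0.18, -1.77, 2.53],[-1.5, -1.02, -1.11]]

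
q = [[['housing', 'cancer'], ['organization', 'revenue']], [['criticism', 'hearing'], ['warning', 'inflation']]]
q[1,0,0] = 'criticism'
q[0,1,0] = 'organization'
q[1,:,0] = ['criticism', 'warning']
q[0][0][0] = 'housing'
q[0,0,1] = 'cancer'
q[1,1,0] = 'warning'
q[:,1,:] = [['organization', 'revenue'], ['warning', 'inflation']]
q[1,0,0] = 'criticism'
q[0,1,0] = 'organization'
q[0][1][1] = 'revenue'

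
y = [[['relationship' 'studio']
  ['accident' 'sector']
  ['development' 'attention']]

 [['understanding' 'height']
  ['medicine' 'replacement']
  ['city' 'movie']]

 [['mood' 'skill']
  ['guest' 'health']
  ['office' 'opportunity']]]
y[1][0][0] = 'understanding'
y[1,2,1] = 'movie'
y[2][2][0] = 'office'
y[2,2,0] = 'office'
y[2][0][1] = 'skill'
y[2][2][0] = 'office'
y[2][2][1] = 'opportunity'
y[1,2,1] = 'movie'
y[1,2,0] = 'city'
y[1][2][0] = 'city'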